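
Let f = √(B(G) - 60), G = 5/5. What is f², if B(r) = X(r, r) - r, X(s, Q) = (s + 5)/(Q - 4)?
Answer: -63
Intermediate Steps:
X(s, Q) = (5 + s)/(-4 + Q)
G = 1 (G = 5*(⅕) = 1)
B(r) = -r + (5 + r)/(-4 + r) (B(r) = (5 + r)/(-4 + r) - r = -r + (5 + r)/(-4 + r))
f = 3*I*√7 (f = √((5 + 1 - 1*1*(-4 + 1))/(-4 + 1) - 60) = √((5 + 1 - 1*1*(-3))/(-3) - 60) = √(-(5 + 1 + 3)/3 - 60) = √(-⅓*9 - 60) = √(-3 - 60) = √(-63) = 3*I*√7 ≈ 7.9373*I)
f² = (3*I*√7)² = -63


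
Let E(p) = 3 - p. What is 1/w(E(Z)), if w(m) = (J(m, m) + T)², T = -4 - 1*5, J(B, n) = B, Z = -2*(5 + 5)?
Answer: 1/196 ≈ 0.0051020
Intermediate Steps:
Z = -20 (Z = -2*10 = -20)
T = -9 (T = -4 - 5 = -9)
w(m) = (-9 + m)² (w(m) = (m - 9)² = (-9 + m)²)
1/w(E(Z)) = 1/((-9 + (3 - 1*(-20)))²) = 1/((-9 + (3 + 20))²) = 1/((-9 + 23)²) = 1/(14²) = 1/196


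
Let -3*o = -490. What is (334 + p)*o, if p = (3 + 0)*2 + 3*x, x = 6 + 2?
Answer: 178360/3 ≈ 59453.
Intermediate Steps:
o = 490/3 (o = -⅓*(-490) = 490/3 ≈ 163.33)
x = 8
p = 30 (p = (3 + 0)*2 + 3*8 = 3*2 + 24 = 6 + 24 = 30)
(334 + p)*o = (334 + 30)*(490/3) = 364*(490/3) = 178360/3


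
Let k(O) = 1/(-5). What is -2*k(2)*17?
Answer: 34/5 ≈ 6.8000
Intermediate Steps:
k(O) = -1/5
-2*k(2)*17 = -2*(-1/5)*17 = (2/5)*17 = 34/5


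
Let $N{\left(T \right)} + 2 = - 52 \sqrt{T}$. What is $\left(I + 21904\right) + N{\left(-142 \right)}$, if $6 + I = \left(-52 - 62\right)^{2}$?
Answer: $34892 - 52 i \sqrt{142} \approx 34892.0 - 619.65 i$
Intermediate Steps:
$N{\left(T \right)} = -2 - 52 \sqrt{T}$
$I = 12990$ ($I = -6 + \left(-52 - 62\right)^{2} = -6 + \left(-114\right)^{2} = -6 + 12996 = 12990$)
$\left(I + 21904\right) + N{\left(-142 \right)} = \left(12990 + 21904\right) - \left(2 + 52 \sqrt{-142}\right) = 34894 - \left(2 + 52 i \sqrt{142}\right) = 34892 - 52 i \sqrt{142}$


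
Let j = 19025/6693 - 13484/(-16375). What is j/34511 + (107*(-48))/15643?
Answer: -19419773420408959/59167023607707375 ≈ -0.32822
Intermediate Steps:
j = 401782787/109597875 (j = 19025*(1/6693) - 13484*(-1/16375) = 19025/6693 + 13484/16375 = 401782787/109597875 ≈ 3.6660)
j/34511 + (107*(-48))/15643 = (401782787/109597875)/34511 + (107*(-48))/15643 = (401782787/109597875)*(1/34511) - 5136*1/15643 = 401782787/3782332264125 - 5136/15643 = -19419773420408959/59167023607707375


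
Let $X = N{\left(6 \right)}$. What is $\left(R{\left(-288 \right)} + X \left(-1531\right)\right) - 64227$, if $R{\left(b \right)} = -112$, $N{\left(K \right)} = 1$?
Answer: $-65870$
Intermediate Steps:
$X = 1$
$\left(R{\left(-288 \right)} + X \left(-1531\right)\right) - 64227 = \left(-112 + 1 \left(-1531\right)\right) - 64227 = \left(-112 - 1531\right) - 64227 = -1643 - 64227 = -65870$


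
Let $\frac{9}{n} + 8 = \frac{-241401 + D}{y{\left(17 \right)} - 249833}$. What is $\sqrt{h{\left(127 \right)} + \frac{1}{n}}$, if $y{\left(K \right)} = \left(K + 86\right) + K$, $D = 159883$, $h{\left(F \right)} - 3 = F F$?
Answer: $\frac{\sqrt{9052948984435754}}{749139} \approx 127.01$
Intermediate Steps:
$h{\left(F \right)} = 3 + F^{2}$ ($h{\left(F \right)} = 3 + F F = 3 + F^{2}$)
$y{\left(K \right)} = 86 + 2 K$ ($y{\left(K \right)} = \left(86 + K\right) + K = 86 + 2 K$)
$n = - \frac{2247417}{1916186}$ ($n = \frac{9}{-8 + \frac{-241401 + 159883}{\left(86 + 2 \cdot 17\right) - 249833}} = \frac{9}{-8 - \frac{81518}{\left(86 + 34\right) - 249833}} = \frac{9}{-8 - \frac{81518}{120 - 249833}} = \frac{9}{-8 - \frac{81518}{-249713}} = \frac{9}{-8 - - \frac{81518}{249713}} = \frac{9}{-8 + \frac{81518}{249713}} = \frac{9}{- \frac{1916186}{249713}} = 9 \left(- \frac{249713}{1916186}\right) = - \frac{2247417}{1916186} \approx -1.1729$)
$\sqrt{h{\left(127 \right)} + \frac{1}{n}} = \sqrt{\left(3 + 127^{2}\right) + \frac{1}{- \frac{2247417}{1916186}}} = \sqrt{\left(3 + 16129\right) - \frac{1916186}{2247417}} = \sqrt{16132 - \frac{1916186}{2247417}} = \sqrt{\frac{36253414858}{2247417}} = \frac{\sqrt{9052948984435754}}{749139}$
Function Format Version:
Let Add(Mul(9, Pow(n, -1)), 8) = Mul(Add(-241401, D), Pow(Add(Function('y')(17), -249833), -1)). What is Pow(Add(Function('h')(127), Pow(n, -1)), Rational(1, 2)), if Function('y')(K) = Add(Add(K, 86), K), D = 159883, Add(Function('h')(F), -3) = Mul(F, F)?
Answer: Mul(Rational(1, 749139), Pow(9052948984435754, Rational(1, 2))) ≈ 127.01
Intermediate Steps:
Function('h')(F) = Add(3, Pow(F, 2)) (Function('h')(F) = Add(3, Mul(F, F)) = Add(3, Pow(F, 2)))
Function('y')(K) = Add(86, Mul(2, K)) (Function('y')(K) = Add(Add(86, K), K) = Add(86, Mul(2, K)))
n = Rational(-2247417, 1916186) (n = Mul(9, Pow(Add(-8, Mul(Add(-241401, 159883), Pow(Add(Add(86, Mul(2, 17)), -249833), -1))), -1)) = Mul(9, Pow(Add(-8, Mul(-81518, Pow(Add(Add(86, 34), -249833), -1))), -1)) = Mul(9, Pow(Add(-8, Mul(-81518, Pow(Add(120, -249833), -1))), -1)) = Mul(9, Pow(Add(-8, Mul(-81518, Pow(-249713, -1))), -1)) = Mul(9, Pow(Add(-8, Mul(-81518, Rational(-1, 249713))), -1)) = Mul(9, Pow(Add(-8, Rational(81518, 249713)), -1)) = Mul(9, Pow(Rational(-1916186, 249713), -1)) = Mul(9, Rational(-249713, 1916186)) = Rational(-2247417, 1916186) ≈ -1.1729)
Pow(Add(Function('h')(127), Pow(n, -1)), Rational(1, 2)) = Pow(Add(Add(3, Pow(127, 2)), Pow(Rational(-2247417, 1916186), -1)), Rational(1, 2)) = Pow(Add(Add(3, 16129), Rational(-1916186, 2247417)), Rational(1, 2)) = Pow(Add(16132, Rational(-1916186, 2247417)), Rational(1, 2)) = Pow(Rational(36253414858, 2247417), Rational(1, 2)) = Mul(Rational(1, 749139), Pow(9052948984435754, Rational(1, 2)))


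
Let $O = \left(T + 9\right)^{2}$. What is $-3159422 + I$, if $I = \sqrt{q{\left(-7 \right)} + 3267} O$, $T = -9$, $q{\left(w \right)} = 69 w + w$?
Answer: $-3159422$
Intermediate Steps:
$q{\left(w \right)} = 70 w$
$O = 0$ ($O = \left(-9 + 9\right)^{2} = 0^{2} = 0$)
$I = 0$ ($I = \sqrt{70 \left(-7\right) + 3267} \cdot 0 = \sqrt{-490 + 3267} \cdot 0 = \sqrt{2777} \cdot 0 = 0$)
$-3159422 + I = -3159422 + 0 = -3159422$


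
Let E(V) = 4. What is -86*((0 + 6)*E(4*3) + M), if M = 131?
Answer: -13330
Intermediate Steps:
-86*((0 + 6)*E(4*3) + M) = -86*((0 + 6)*4 + 131) = -86*(6*4 + 131) = -86*(24 + 131) = -86*155 = -13330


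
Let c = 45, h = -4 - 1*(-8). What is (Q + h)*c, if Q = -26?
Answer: -990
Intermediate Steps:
h = 4 (h = -4 + 8 = 4)
(Q + h)*c = (-26 + 4)*45 = -22*45 = -990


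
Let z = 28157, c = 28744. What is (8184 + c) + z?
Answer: 65085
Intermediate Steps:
(8184 + c) + z = (8184 + 28744) + 28157 = 36928 + 28157 = 65085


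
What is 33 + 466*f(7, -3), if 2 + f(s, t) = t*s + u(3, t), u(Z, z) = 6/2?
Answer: -9287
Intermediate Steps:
u(Z, z) = 3 (u(Z, z) = 6*(½) = 3)
f(s, t) = 1 + s*t (f(s, t) = -2 + (t*s + 3) = -2 + (s*t + 3) = -2 + (3 + s*t) = 1 + s*t)
33 + 466*f(7, -3) = 33 + 466*(1 + 7*(-3)) = 33 + 466*(1 - 21) = 33 + 466*(-20) = 33 - 9320 = -9287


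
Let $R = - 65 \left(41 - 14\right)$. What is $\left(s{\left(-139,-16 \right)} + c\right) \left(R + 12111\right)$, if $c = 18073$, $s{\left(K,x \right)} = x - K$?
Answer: $188437776$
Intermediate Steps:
$R = -1755$ ($R = \left(-65\right) 27 = -1755$)
$\left(s{\left(-139,-16 \right)} + c\right) \left(R + 12111\right) = \left(\left(-16 - -139\right) + 18073\right) \left(-1755 + 12111\right) = \left(\left(-16 + 139\right) + 18073\right) 10356 = \left(123 + 18073\right) 10356 = 18196 \cdot 10356 = 188437776$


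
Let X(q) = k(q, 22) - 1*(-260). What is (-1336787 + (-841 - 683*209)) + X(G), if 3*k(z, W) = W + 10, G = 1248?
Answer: -4440313/3 ≈ -1.4801e+6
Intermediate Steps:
k(z, W) = 10/3 + W/3 (k(z, W) = (W + 10)/3 = (10 + W)/3 = 10/3 + W/3)
X(q) = 812/3 (X(q) = (10/3 + (⅓)*22) - 1*(-260) = (10/3 + 22/3) + 260 = 32/3 + 260 = 812/3)
(-1336787 + (-841 - 683*209)) + X(G) = (-1336787 + (-841 - 683*209)) + 812/3 = (-1336787 + (-841 - 142747)) + 812/3 = (-1336787 - 143588) + 812/3 = -1480375 + 812/3 = -4440313/3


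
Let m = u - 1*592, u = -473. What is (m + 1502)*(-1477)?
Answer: -645449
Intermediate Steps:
m = -1065 (m = -473 - 1*592 = -473 - 592 = -1065)
(m + 1502)*(-1477) = (-1065 + 1502)*(-1477) = 437*(-1477) = -645449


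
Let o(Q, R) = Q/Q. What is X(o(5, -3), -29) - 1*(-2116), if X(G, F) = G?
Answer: 2117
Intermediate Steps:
o(Q, R) = 1
X(o(5, -3), -29) - 1*(-2116) = 1 - 1*(-2116) = 1 + 2116 = 2117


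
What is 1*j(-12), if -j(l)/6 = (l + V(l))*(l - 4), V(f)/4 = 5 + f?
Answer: -3840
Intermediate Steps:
V(f) = 20 + 4*f (V(f) = 4*(5 + f) = 20 + 4*f)
j(l) = -6*(-4 + l)*(20 + 5*l) (j(l) = -6*(l + (20 + 4*l))*(l - 4) = -6*(20 + 5*l)*(-4 + l) = -6*(-4 + l)*(20 + 5*l))
1*j(-12) = 1*(480 - 30*(-12)²) = 1*(480 - 30*144) = 1*(480 - 4320) = 1*(-3840) = -3840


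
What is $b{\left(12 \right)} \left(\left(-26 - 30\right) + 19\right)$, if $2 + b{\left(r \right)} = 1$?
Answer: $37$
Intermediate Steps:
$b{\left(r \right)} = -1$ ($b{\left(r \right)} = -2 + 1 = -1$)
$b{\left(12 \right)} \left(\left(-26 - 30\right) + 19\right) = - (\left(-26 - 30\right) + 19) = - (-56 + 19) = \left(-1\right) \left(-37\right) = 37$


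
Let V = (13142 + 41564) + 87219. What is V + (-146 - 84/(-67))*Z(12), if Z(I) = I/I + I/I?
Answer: 9489579/67 ≈ 1.4164e+5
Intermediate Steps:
Z(I) = 2 (Z(I) = 1 + 1 = 2)
V = 141925 (V = 54706 + 87219 = 141925)
V + (-146 - 84/(-67))*Z(12) = 141925 + (-146 - 84/(-67))*2 = 141925 + (-146 - 84*(-1/67))*2 = 141925 + (-146 + 84/67)*2 = 141925 - 9698/67*2 = 141925 - 19396/67 = 9489579/67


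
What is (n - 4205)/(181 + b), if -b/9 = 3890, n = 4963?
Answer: -758/34829 ≈ -0.021763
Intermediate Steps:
b = -35010 (b = -9*3890 = -35010)
(n - 4205)/(181 + b) = (4963 - 4205)/(181 - 35010) = 758/(-34829) = 758*(-1/34829) = -758/34829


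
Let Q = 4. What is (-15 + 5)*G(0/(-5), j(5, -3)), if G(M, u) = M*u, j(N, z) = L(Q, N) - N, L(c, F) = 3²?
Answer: 0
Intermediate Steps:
L(c, F) = 9
j(N, z) = 9 - N
(-15 + 5)*G(0/(-5), j(5, -3)) = (-15 + 5)*((0/(-5))*(9 - 1*5)) = -10*0*(-⅕)*(9 - 5) = -0*4 = -10*0 = 0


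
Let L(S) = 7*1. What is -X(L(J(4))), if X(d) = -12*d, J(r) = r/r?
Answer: 84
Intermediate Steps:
J(r) = 1
L(S) = 7
-X(L(J(4))) = -(-12)*7 = -1*(-84) = 84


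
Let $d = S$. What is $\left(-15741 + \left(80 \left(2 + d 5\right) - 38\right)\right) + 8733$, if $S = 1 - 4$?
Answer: $-8086$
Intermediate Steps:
$S = -3$ ($S = 1 - 4 = -3$)
$d = -3$
$\left(-15741 + \left(80 \left(2 + d 5\right) - 38\right)\right) + 8733 = \left(-15741 + \left(80 \left(2 - 15\right) - 38\right)\right) + 8733 = \left(-15741 + \left(80 \left(-13\right) - 38\right)\right) + 8733 = \left(-15741 - 1078\right) + 8733 = -16819 + 8733 = -8086$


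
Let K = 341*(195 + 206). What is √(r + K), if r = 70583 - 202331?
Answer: √4993 ≈ 70.661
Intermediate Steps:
K = 136741 (K = 341*401 = 136741)
r = -131748
√(r + K) = √(-131748 + 136741) = √4993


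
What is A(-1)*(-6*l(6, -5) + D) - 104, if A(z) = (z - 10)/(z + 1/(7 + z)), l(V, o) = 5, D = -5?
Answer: -566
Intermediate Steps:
A(z) = (-10 + z)/(z + 1/(7 + z))
A(-1)*(-6*l(6, -5) + D) - 104 = ((-70 + (-1)² - 3*(-1))/(1 + (-1)² + 7*(-1)))*(-6*5 - 5) - 104 = ((-70 + 1 + 3)/(1 + 1 - 7))*(-30 - 5) - 104 = (-66/(-5))*(-35) - 104 = -⅕*(-66)*(-35) - 104 = (66/5)*(-35) - 104 = -462 - 104 = -566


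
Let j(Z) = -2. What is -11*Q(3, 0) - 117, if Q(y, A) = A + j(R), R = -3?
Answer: -95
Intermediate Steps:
Q(y, A) = -2 + A (Q(y, A) = A - 2 = -2 + A)
-11*Q(3, 0) - 117 = -11*(-2 + 0) - 117 = -11*(-2) - 117 = 22 - 117 = -95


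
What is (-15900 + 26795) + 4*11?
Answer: 10939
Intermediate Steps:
(-15900 + 26795) + 4*11 = 10895 + 44 = 10939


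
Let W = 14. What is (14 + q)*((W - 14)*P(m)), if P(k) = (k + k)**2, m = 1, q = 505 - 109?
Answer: 0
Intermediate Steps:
q = 396
P(k) = 4*k**2 (P(k) = (2*k)**2 = 4*k**2)
(14 + q)*((W - 14)*P(m)) = (14 + 396)*((14 - 14)*(4*1**2)) = 410*(0*(4*1)) = 410*(0*4) = 410*0 = 0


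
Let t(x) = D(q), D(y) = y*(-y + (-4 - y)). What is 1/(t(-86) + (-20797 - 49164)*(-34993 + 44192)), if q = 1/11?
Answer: -121/77872119965 ≈ -1.5538e-9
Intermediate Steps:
q = 1/11 ≈ 0.090909
D(y) = y*(-4 - 2*y)
t(x) = -46/121 (t(x) = -2*1/11*(2 + 1/11) = -2*1/11*23/11 = -46/121)
1/(t(-86) + (-20797 - 49164)*(-34993 + 44192)) = 1/(-46/121 + (-20797 - 49164)*(-34993 + 44192)) = 1/(-46/121 - 69961*9199) = 1/(-46/121 - 643571239) = 1/(-77872119965/121) = -121/77872119965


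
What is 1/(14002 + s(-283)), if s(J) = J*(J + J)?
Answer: 1/174180 ≈ 5.7412e-6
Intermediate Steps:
s(J) = 2*J² (s(J) = J*(2*J) = 2*J²)
1/(14002 + s(-283)) = 1/(14002 + 2*(-283)²) = 1/(14002 + 2*80089) = 1/(14002 + 160178) = 1/174180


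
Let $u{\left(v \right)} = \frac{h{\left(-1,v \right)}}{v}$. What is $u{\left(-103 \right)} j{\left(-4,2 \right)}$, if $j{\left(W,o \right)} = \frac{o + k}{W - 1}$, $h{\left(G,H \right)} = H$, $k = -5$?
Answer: $\frac{3}{5} \approx 0.6$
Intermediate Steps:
$j{\left(W,o \right)} = \frac{-5 + o}{-1 + W}$ ($j{\left(W,o \right)} = \frac{o - 5}{W - 1} = \frac{-5 + o}{-1 + W}$)
$u{\left(v \right)} = 1$ ($u{\left(v \right)} = \frac{v}{v} = 1$)
$u{\left(-103 \right)} j{\left(-4,2 \right)} = 1 \frac{-5 + 2}{-1 - 4} = 1 \frac{1}{-5} \left(-3\right) = 1 \left(\left(- \frac{1}{5}\right) \left(-3\right)\right) = 1 \cdot \frac{3}{5} = \frac{3}{5}$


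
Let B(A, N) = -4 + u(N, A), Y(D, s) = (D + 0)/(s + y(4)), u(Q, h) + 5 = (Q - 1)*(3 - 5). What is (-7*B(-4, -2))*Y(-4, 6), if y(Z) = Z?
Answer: -42/5 ≈ -8.4000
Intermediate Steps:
u(Q, h) = -3 - 2*Q (u(Q, h) = -5 + (Q - 1)*(3 - 5) = -5 + (-1 + Q)*(-2) = -5 + (2 - 2*Q) = -3 - 2*Q)
Y(D, s) = D/(4 + s) (Y(D, s) = (D + 0)/(s + 4) = D/(4 + s))
B(A, N) = -7 - 2*N (B(A, N) = -4 + (-3 - 2*N) = -7 - 2*N)
(-7*B(-4, -2))*Y(-4, 6) = (-7*(-7 - 2*(-2)))*(-4/(4 + 6)) = (-7*(-7 + 4))*(-4/10) = (-7*(-3))*(-4*1/10) = 21*(-2/5) = -42/5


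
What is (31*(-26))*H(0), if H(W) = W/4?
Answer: 0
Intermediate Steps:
H(W) = W/4 (H(W) = W*(¼) = W/4)
(31*(-26))*H(0) = (31*(-26))*((¼)*0) = -806*0 = 0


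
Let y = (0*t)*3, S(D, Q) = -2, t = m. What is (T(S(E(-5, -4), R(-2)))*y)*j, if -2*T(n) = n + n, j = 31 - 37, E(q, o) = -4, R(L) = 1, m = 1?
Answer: 0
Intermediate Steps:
t = 1
j = -6
T(n) = -n (T(n) = -(n + n)/2 = -n)
y = 0 (y = (0*1)*3 = 0*3 = 0)
(T(S(E(-5, -4), R(-2)))*y)*j = (-1*(-2)*0)*(-6) = (2*0)*(-6) = 0*(-6) = 0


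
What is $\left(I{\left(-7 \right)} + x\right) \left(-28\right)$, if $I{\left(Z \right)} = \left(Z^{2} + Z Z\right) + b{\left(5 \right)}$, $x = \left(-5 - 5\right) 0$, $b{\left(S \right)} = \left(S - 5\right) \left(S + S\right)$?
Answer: $-2744$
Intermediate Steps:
$b{\left(S \right)} = 2 S \left(-5 + S\right)$ ($b{\left(S \right)} = \left(-5 + S\right) 2 S = 2 S \left(-5 + S\right)$)
$x = 0$ ($x = \left(-10\right) 0 = 0$)
$I{\left(Z \right)} = 2 Z^{2}$ ($I{\left(Z \right)} = \left(Z^{2} + Z Z\right) + 2 \cdot 5 \left(-5 + 5\right) = \left(Z^{2} + Z^{2}\right) + 2 \cdot 5 \cdot 0 = 2 Z^{2} + 0 = 2 Z^{2}$)
$\left(I{\left(-7 \right)} + x\right) \left(-28\right) = \left(2 \left(-7\right)^{2} + 0\right) \left(-28\right) = \left(2 \cdot 49 + 0\right) \left(-28\right) = \left(98 + 0\right) \left(-28\right) = 98 \left(-28\right) = -2744$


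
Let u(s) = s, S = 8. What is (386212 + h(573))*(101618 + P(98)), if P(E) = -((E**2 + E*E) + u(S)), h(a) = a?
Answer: 31871857570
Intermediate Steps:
P(E) = -8 - 2*E**2 (P(E) = -((E**2 + E*E) + 8) = -((E**2 + E**2) + 8) = -(2*E**2 + 8) = -(8 + 2*E**2) = -8 - 2*E**2)
(386212 + h(573))*(101618 + P(98)) = (386212 + 573)*(101618 + (-8 - 2*98**2)) = 386785*(101618 + (-8 - 2*9604)) = 386785*(101618 + (-8 - 19208)) = 386785*(101618 - 19216) = 386785*82402 = 31871857570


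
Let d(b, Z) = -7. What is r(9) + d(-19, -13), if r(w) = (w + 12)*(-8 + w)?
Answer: 14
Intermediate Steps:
r(w) = (-8 + w)*(12 + w) (r(w) = (12 + w)*(-8 + w) = (-8 + w)*(12 + w))
r(9) + d(-19, -13) = (-96 + 9² + 4*9) - 7 = (-96 + 81 + 36) - 7 = 21 - 7 = 14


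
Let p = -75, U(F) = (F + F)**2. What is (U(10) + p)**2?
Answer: 105625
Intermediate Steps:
U(F) = 4*F**2 (U(F) = (2*F)**2 = 4*F**2)
(U(10) + p)**2 = (4*10**2 - 75)**2 = (4*100 - 75)**2 = (400 - 75)**2 = 325**2 = 105625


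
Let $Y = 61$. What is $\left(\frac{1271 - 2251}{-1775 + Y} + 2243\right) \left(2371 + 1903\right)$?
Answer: $\frac{8217795034}{857} \approx 9.589 \cdot 10^{6}$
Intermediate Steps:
$\left(\frac{1271 - 2251}{-1775 + Y} + 2243\right) \left(2371 + 1903\right) = \left(\frac{1271 - 2251}{-1775 + 61} + 2243\right) \left(2371 + 1903\right) = \left(- \frac{980}{-1714} + 2243\right) 4274 = \left(\left(-980\right) \left(- \frac{1}{1714}\right) + 2243\right) 4274 = \left(\frac{490}{857} + 2243\right) 4274 = \frac{1922741}{857} \cdot 4274 = \frac{8217795034}{857}$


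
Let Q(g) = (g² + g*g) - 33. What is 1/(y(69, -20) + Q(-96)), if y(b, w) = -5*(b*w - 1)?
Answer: 1/25304 ≈ 3.9519e-5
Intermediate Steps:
y(b, w) = 5 - 5*b*w (y(b, w) = -5*(-1 + b*w) = 5 - 5*b*w)
Q(g) = -33 + 2*g² (Q(g) = (g² + g²) - 33 = 2*g² - 33 = -33 + 2*g²)
1/(y(69, -20) + Q(-96)) = 1/((5 - 5*69*(-20)) + (-33 + 2*(-96)²)) = 1/((5 + 6900) + (-33 + 2*9216)) = 1/(6905 + (-33 + 18432)) = 1/(6905 + 18399) = 1/25304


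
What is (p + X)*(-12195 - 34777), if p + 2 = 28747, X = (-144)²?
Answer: -2324221532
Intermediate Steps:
X = 20736
p = 28745 (p = -2 + 28747 = 28745)
(p + X)*(-12195 - 34777) = (28745 + 20736)*(-12195 - 34777) = 49481*(-46972) = -2324221532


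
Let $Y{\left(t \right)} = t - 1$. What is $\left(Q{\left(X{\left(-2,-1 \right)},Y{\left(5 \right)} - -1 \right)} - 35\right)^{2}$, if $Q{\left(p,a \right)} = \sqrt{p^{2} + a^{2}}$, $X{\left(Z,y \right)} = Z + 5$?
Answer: $\left(35 - \sqrt{34}\right)^{2} \approx 850.83$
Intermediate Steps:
$Y{\left(t \right)} = -1 + t$
$X{\left(Z,y \right)} = 5 + Z$
$Q{\left(p,a \right)} = \sqrt{a^{2} + p^{2}}$
$\left(Q{\left(X{\left(-2,-1 \right)},Y{\left(5 \right)} - -1 \right)} - 35\right)^{2} = \left(\sqrt{\left(\left(-1 + 5\right) - -1\right)^{2} + \left(5 - 2\right)^{2}} - 35\right)^{2} = \left(\sqrt{\left(4 + 1\right)^{2} + 3^{2}} - 35\right)^{2} = \left(\sqrt{5^{2} + 9} - 35\right)^{2} = \left(\sqrt{25 + 9} - 35\right)^{2} = \left(\sqrt{34} - 35\right)^{2} = \left(-35 + \sqrt{34}\right)^{2}$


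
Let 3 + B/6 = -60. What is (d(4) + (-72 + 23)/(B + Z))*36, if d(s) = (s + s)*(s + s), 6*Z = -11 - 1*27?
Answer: 2661804/1153 ≈ 2308.6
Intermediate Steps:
B = -378 (B = -18 + 6*(-60) = -18 - 360 = -378)
Z = -19/3 (Z = (-11 - 1*27)/6 = (-11 - 27)/6 = (1/6)*(-38) = -19/3 ≈ -6.3333)
d(s) = 4*s**2 (d(s) = (2*s)*(2*s) = 4*s**2)
(d(4) + (-72 + 23)/(B + Z))*36 = (4*4**2 + (-72 + 23)/(-378 - 19/3))*36 = (4*16 - 49/(-1153/3))*36 = (64 - 49*(-3/1153))*36 = (64 + 147/1153)*36 = (73939/1153)*36 = 2661804/1153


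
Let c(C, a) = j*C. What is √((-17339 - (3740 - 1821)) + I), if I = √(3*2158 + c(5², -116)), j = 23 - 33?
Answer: √(-19258 + 4*√389) ≈ 138.49*I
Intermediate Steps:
j = -10
c(C, a) = -10*C
I = 4*√389 (I = √(3*2158 - 10*5²) = √(6474 - 10*25) = √(6474 - 250) = √6224 = 4*√389 ≈ 78.892)
√((-17339 - (3740 - 1821)) + I) = √((-17339 - (3740 - 1821)) + 4*√389) = √((-17339 - 1*1919) + 4*√389) = √((-17339 - 1919) + 4*√389) = √(-19258 + 4*√389)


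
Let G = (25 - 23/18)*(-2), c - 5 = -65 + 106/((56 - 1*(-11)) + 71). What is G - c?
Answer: 2440/207 ≈ 11.787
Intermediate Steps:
c = -4087/69 (c = 5 + (-65 + 106/((56 - 1*(-11)) + 71)) = 5 + (-65 + 106/((56 + 11) + 71)) = 5 + (-65 + 106/(67 + 71)) = 5 + (-65 + 106/138) = 5 + (-65 + 106*(1/138)) = 5 + (-65 + 53/69) = 5 - 4432/69 = -4087/69 ≈ -59.232)
G = -427/9 (G = (25 - 23*1/18)*(-2) = (25 - 23/18)*(-2) = (427/18)*(-2) = -427/9 ≈ -47.444)
G - c = -427/9 - 1*(-4087/69) = -427/9 + 4087/69 = 2440/207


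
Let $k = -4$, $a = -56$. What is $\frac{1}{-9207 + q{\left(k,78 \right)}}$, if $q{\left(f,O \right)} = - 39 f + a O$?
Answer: $- \frac{1}{13419} \approx -7.4521 \cdot 10^{-5}$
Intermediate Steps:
$q{\left(f,O \right)} = - 56 O - 39 f$ ($q{\left(f,O \right)} = - 39 f - 56 O = - 56 O - 39 f$)
$\frac{1}{-9207 + q{\left(k,78 \right)}} = \frac{1}{-9207 - 4212} = \frac{1}{-13419} = - \frac{1}{13419}$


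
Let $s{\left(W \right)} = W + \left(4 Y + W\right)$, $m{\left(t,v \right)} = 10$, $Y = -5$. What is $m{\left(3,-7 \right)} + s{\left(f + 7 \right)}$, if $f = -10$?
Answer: $-16$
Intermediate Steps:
$s{\left(W \right)} = -20 + 2 W$ ($s{\left(W \right)} = W + \left(4 \left(-5\right) + W\right) = W + \left(-20 + W\right) = -20 + 2 W$)
$m{\left(3,-7 \right)} + s{\left(f + 7 \right)} = 10 - \left(20 - 2 \left(-10 + 7\right)\right) = 10 + \left(-20 + 2 \left(-3\right)\right) = 10 - 26 = -16$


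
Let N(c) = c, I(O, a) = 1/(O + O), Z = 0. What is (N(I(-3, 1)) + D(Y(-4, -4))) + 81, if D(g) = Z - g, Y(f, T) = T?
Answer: 509/6 ≈ 84.833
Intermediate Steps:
I(O, a) = 1/(2*O)
D(g) = -g (D(g) = 0 - g = -g)
(N(I(-3, 1)) + D(Y(-4, -4))) + 81 = ((1/2)/(-3) - 1*(-4)) + 81 = ((1/2)*(-1/3) + 4) + 81 = (-1/6 + 4) + 81 = 23/6 + 81 = 509/6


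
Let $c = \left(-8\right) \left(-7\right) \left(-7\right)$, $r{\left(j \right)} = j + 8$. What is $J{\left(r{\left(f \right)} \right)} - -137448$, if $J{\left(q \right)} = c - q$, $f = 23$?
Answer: $137025$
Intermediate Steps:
$r{\left(j \right)} = 8 + j$
$c = -392$ ($c = 56 \left(-7\right) = -392$)
$J{\left(q \right)} = -392 - q$
$J{\left(r{\left(f \right)} \right)} - -137448 = \left(-392 - \left(8 + 23\right)\right) - -137448 = \left(-392 - 31\right) + 137448 = -423 + 137448 = 137025$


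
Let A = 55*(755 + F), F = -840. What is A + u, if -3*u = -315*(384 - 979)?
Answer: -67150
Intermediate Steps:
A = -4675 (A = 55*(755 - 840) = 55*(-85) = -4675)
u = -62475 (u = -(-105)*(384 - 979) = -(-105)*(-595) = -1/3*187425 = -62475)
A + u = -4675 - 62475 = -67150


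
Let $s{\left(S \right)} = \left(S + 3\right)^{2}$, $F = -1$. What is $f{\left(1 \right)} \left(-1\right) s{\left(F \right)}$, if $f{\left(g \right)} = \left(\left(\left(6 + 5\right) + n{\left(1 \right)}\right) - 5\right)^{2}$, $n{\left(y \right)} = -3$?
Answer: $-36$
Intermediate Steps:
$f{\left(g \right)} = 9$ ($f{\left(g \right)} = \left(\left(\left(6 + 5\right) - 3\right) - 5\right)^{2} = \left(\left(11 - 3\right) - 5\right)^{2} = \left(8 - 5\right)^{2} = 3^{2} = 9$)
$s{\left(S \right)} = \left(3 + S\right)^{2}$
$f{\left(1 \right)} \left(-1\right) s{\left(F \right)} = 9 \left(-1\right) \left(3 - 1\right)^{2} = - 9 \cdot 2^{2} = \left(-9\right) 4 = -36$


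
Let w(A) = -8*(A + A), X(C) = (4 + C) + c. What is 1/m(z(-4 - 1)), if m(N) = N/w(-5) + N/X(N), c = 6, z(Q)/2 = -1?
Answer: -40/11 ≈ -3.6364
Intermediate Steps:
z(Q) = -2 (z(Q) = 2*(-1) = -2)
X(C) = 10 + C (X(C) = (4 + C) + 6 = 10 + C)
w(A) = -16*A
m(N) = N/80 + N/(10 + N) (m(N) = N/((-16*(-5))) + N/(10 + N) = N/80 + N/(10 + N))
1/m(z(-4 - 1)) = 1/((1/80)*(-2)*(90 - 2)/(10 - 2)) = 1/((1/80)*(-2)*88/8) = 1/((1/80)*(-2)*(⅛)*88) = 1/(-11/40) = -40/11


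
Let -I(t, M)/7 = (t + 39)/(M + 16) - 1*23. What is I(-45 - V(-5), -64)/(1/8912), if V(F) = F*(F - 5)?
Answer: 4086152/3 ≈ 1.3621e+6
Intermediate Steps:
V(F) = F*(-5 + F)
I(t, M) = 161 - 7*(39 + t)/(16 + M) (I(t, M) = -7*((t + 39)/(M + 16) - 1*23) = -7*((39 + t)/(16 + M) - 23) = -7*(-23 + (39 + t)/(16 + M)) = 161 - 7*(39 + t)/(16 + M))
I(-45 - V(-5), -64)/(1/8912) = (7*(329 - (-45 - (-5)*(-5 - 5)) + 23*(-64))/(16 - 64))/(1/8912) = (7*(329 - (-45 - (-5)*(-10)) - 1472)/(-48))/(1/8912) = (7*(-1/48)*(329 - (-45 - 1*50) - 1472))*8912 = (7*(-1/48)*(329 - (-45 - 50) - 1472))*8912 = (7*(-1/48)*(329 - 1*(-95) - 1472))*8912 = (7*(-1/48)*(329 + 95 - 1472))*8912 = (7*(-1/48)*(-1048))*8912 = (917/6)*8912 = 4086152/3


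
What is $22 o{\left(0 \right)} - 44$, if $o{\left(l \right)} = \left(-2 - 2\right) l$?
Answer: $-44$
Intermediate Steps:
$o{\left(l \right)} = - 4 l$
$22 o{\left(0 \right)} - 44 = 22 \left(\left(-4\right) 0\right) - 44 = 22 \cdot 0 - 44 = 0 - 44 = -44$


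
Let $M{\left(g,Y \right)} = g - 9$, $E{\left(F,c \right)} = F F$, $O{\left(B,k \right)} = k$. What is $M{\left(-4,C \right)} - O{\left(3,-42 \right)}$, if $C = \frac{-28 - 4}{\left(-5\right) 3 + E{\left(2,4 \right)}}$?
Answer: $29$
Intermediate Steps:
$E{\left(F,c \right)} = F^{2}$
$C = \frac{32}{11}$ ($C = \frac{-28 - 4}{\left(-5\right) 3 + 2^{2}} = - \frac{32}{-15 + 4} = - \frac{32}{-11} = \left(-32\right) \left(- \frac{1}{11}\right) = \frac{32}{11} \approx 2.9091$)
$M{\left(g,Y \right)} = -9 + g$
$M{\left(-4,C \right)} - O{\left(3,-42 \right)} = \left(-9 - 4\right) - -42 = -13 + 42 = 29$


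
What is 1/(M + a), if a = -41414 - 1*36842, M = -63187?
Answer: -1/141443 ≈ -7.0700e-6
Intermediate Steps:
a = -78256 (a = -41414 - 36842 = -78256)
1/(M + a) = 1/(-63187 - 78256) = 1/(-141443) = -1/141443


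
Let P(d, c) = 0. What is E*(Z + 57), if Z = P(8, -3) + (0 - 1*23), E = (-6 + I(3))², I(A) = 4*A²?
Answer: 30600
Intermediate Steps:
E = 900 (E = (-6 + 4*3²)² = (-6 + 4*9)² = (-6 + 36)² = 30² = 900)
Z = -23 (Z = 0 + (0 - 1*23) = 0 + (0 - 23) = 0 - 23 = -23)
E*(Z + 57) = 900*(-23 + 57) = 900*34 = 30600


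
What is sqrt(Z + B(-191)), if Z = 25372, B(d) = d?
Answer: 13*sqrt(149) ≈ 158.69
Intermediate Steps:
sqrt(Z + B(-191)) = sqrt(25372 - 191) = sqrt(25181) = 13*sqrt(149)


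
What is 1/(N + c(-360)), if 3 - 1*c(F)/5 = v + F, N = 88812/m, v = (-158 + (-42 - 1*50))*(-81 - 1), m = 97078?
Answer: -48539/4887104809 ≈ -9.9321e-6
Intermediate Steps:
v = 20500 (v = (-158 + (-42 - 50))*(-82) = (-158 - 92)*(-82) = -250*(-82) = 20500)
N = 44406/48539 (N = 88812/97078 = 88812*(1/97078) = 44406/48539 ≈ 0.91485)
c(F) = -102485 - 5*F (c(F) = 15 - 5*(20500 + F) = 15 + (-102500 - 5*F) = -102485 - 5*F)
1/(N + c(-360)) = 1/(44406/48539 + (-102485 - 5*(-360))) = 1/(44406/48539 + (-102485 + 1800)) = 1/(44406/48539 - 100685) = 1/(-4887104809/48539) = -48539/4887104809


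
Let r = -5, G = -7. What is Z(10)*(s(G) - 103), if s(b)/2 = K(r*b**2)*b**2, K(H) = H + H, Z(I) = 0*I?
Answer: 0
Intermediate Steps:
Z(I) = 0
K(H) = 2*H
s(b) = -20*b**4 (s(b) = 2*((2*(-5*b**2))*b**2) = 2*((-10*b**2)*b**2) = 2*(-10*b**4) = -20*b**4)
Z(10)*(s(G) - 103) = 0*(-20*(-7)**4 - 103) = 0*(-20*2401 - 103) = 0*(-48020 - 103) = 0*(-48123) = 0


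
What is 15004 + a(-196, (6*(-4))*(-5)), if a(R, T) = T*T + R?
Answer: 29208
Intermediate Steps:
a(R, T) = R + T² (a(R, T) = T² + R = R + T²)
15004 + a(-196, (6*(-4))*(-5)) = 15004 + (-196 + ((6*(-4))*(-5))²) = 15004 + (-196 + (-24*(-5))²) = 15004 + (-196 + 120²) = 15004 + (-196 + 14400) = 15004 + 14204 = 29208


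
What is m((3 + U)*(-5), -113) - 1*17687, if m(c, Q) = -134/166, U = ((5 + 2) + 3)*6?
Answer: -1468088/83 ≈ -17688.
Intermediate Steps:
U = 60 (U = (7 + 3)*6 = 10*6 = 60)
m(c, Q) = -67/83 (m(c, Q) = -134*1/166 = -67/83)
m((3 + U)*(-5), -113) - 1*17687 = -67/83 - 1*17687 = -67/83 - 17687 = -1468088/83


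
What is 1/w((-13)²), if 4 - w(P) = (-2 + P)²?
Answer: -1/27885 ≈ -3.5862e-5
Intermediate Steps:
w(P) = 4 - (-2 + P)²
1/w((-13)²) = 1/((-13)²*(4 - 1*(-13)²)) = 1/(169*(4 - 1*169)) = 1/(169*(4 - 169)) = 1/(169*(-165)) = 1/(-27885) = -1/27885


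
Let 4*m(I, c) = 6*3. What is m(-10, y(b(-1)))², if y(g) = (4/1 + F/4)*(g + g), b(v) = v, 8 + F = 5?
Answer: 81/4 ≈ 20.250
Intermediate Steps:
F = -3 (F = -8 + 5 = -3)
y(g) = 13*g/2 (y(g) = (4/1 - 3/4)*(g + g) = (4*1 - 3*¼)*(2*g) = (4 - ¾)*(2*g) = 13*(2*g)/4 = 13*g/2)
m(I, c) = 9/2 (m(I, c) = (6*3)/4 = (¼)*18 = 9/2)
m(-10, y(b(-1)))² = (9/2)² = 81/4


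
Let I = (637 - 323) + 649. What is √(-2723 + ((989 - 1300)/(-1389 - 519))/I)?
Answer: I*√28373435179051/102078 ≈ 52.182*I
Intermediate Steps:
I = 963 (I = 314 + 649 = 963)
√(-2723 + ((989 - 1300)/(-1389 - 519))/I) = √(-2723 + ((989 - 1300)/(-1389 - 519))/963) = √(-2723 - 311/(-1908)*(1/963)) = √(-2723 - 311*(-1/1908)*(1/963)) = √(-2723 + (311/1908)*(1/963)) = √(-2723 + 311/1837404) = √(-5003250781/1837404) = I*√28373435179051/102078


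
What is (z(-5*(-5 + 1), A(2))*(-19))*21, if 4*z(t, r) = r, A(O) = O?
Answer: -399/2 ≈ -199.50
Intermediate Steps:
z(t, r) = r/4
(z(-5*(-5 + 1), A(2))*(-19))*21 = (((1/4)*2)*(-19))*21 = ((1/2)*(-19))*21 = -19/2*21 = -399/2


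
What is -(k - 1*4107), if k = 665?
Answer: 3442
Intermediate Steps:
-(k - 1*4107) = -(665 - 1*4107) = -(665 - 4107) = -1*(-3442) = 3442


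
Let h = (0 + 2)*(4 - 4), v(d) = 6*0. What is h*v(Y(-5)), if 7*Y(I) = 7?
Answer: 0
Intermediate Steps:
Y(I) = 1 (Y(I) = (1/7)*7 = 1)
v(d) = 0
h = 0 (h = 2*0 = 0)
h*v(Y(-5)) = 0*0 = 0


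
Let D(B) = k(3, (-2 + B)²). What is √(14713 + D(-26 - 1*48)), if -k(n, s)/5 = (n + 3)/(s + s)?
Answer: √84982273/76 ≈ 121.30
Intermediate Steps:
k(n, s) = -5*(3 + n)/(2*s) (k(n, s) = -5*(n + 3)/(s + s) = -5*(3 + n)/(2*s))
D(B) = -15/(-2 + B)² (D(B) = 5*(-3 - 1*3)/(2*((-2 + B)²)) = 5*(-3 - 3)/(2*(-2 + B)²) = (5/2)*(-6)/(-2 + B)² = -15/(-2 + B)²)
√(14713 + D(-26 - 1*48)) = √(14713 - 15/(-2 + (-26 - 1*48))²) = √(14713 - 15/(-2 + (-26 - 48))²) = √(14713 - 15/(-2 - 74)²) = √(14713 - 15/(-76)²) = √(14713 - 15*1/5776) = √(14713 - 15/5776) = √(84982273/5776) = √84982273/76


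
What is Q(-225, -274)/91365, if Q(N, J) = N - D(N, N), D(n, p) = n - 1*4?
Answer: 4/91365 ≈ 4.3780e-5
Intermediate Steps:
D(n, p) = -4 + n (D(n, p) = n - 4 = -4 + n)
Q(N, J) = 4 (Q(N, J) = N - (-4 + N) = N + (4 - N) = 4)
Q(-225, -274)/91365 = 4/91365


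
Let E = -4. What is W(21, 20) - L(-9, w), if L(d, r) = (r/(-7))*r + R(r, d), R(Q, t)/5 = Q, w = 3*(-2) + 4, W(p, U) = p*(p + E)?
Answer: 2573/7 ≈ 367.57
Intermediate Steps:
W(p, U) = p*(-4 + p) (W(p, U) = p*(p - 4) = p*(-4 + p))
w = -2 (w = -6 + 4 = -2)
R(Q, t) = 5*Q
L(d, r) = 5*r - r²/7 (L(d, r) = (r/(-7))*r + 5*r = (r*(-⅐))*r + 5*r = (-r/7)*r + 5*r = -r²/7 + 5*r = 5*r - r²/7)
W(21, 20) - L(-9, w) = 21*(-4 + 21) - (-2)*(35 - 1*(-2))/7 = 21*17 - (-2)*(35 + 2)/7 = 357 - (-2)*37/7 = 357 - 1*(-74/7) = 357 + 74/7 = 2573/7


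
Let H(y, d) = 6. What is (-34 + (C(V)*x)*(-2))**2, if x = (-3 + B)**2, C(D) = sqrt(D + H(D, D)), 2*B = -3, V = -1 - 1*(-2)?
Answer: 50551/4 + 2754*sqrt(7) ≈ 19924.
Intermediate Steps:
V = 1 (V = -1 + 2 = 1)
B = -3/2 (B = (1/2)*(-3) = -3/2 ≈ -1.5000)
C(D) = sqrt(6 + D) (C(D) = sqrt(D + 6) = sqrt(6 + D))
x = 81/4 (x = (-3 - 3/2)**2 = (-9/2)**2 = 81/4 ≈ 20.250)
(-34 + (C(V)*x)*(-2))**2 = (-34 + (sqrt(6 + 1)*(81/4))*(-2))**2 = (-34 + (sqrt(7)*(81/4))*(-2))**2 = (-34 + (81*sqrt(7)/4)*(-2))**2 = (-34 - 81*sqrt(7)/2)**2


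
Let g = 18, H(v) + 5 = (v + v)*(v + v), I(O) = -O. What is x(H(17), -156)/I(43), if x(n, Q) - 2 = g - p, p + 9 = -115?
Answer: -144/43 ≈ -3.3488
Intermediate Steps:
H(v) = -5 + 4*v**2 (H(v) = -5 + (v + v)*(v + v) = -5 + (2*v)*(2*v) = -5 + 4*v**2)
p = -124 (p = -9 - 115 = -124)
x(n, Q) = 144 (x(n, Q) = 2 + (18 - 1*(-124)) = 2 + (18 + 124) = 2 + 142 = 144)
x(H(17), -156)/I(43) = 144/((-1*43)) = 144/(-43) = 144*(-1/43) = -144/43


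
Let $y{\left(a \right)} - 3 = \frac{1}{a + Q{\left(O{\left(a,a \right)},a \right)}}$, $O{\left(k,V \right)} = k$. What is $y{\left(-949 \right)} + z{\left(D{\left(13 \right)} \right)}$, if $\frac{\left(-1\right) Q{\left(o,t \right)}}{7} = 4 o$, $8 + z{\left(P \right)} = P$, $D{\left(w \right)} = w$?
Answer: $\frac{204985}{25623} \approx 8.0$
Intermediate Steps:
$z{\left(P \right)} = -8 + P$
$Q{\left(o,t \right)} = - 28 o$ ($Q{\left(o,t \right)} = - 7 \cdot 4 o = - 28 o$)
$y{\left(a \right)} = 3 - \frac{1}{27 a}$ ($y{\left(a \right)} = 3 + \frac{1}{a - 28 a} = 3 + \frac{1}{\left(-27\right) a} = 3 - \frac{1}{27 a}$)
$y{\left(-949 \right)} + z{\left(D{\left(13 \right)} \right)} = \left(3 - \frac{1}{27 \left(-949\right)}\right) + \left(-8 + 13\right) = \left(3 - - \frac{1}{25623}\right) + 5 = \left(3 + \frac{1}{25623}\right) + 5 = \frac{76870}{25623} + 5 = \frac{204985}{25623}$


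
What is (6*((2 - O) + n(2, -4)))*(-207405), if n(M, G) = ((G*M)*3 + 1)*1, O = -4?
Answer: 21155310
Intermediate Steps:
n(M, G) = 1 + 3*G*M (n(M, G) = (3*G*M + 1)*1 = (1 + 3*G*M)*1 = 1 + 3*G*M)
(6*((2 - O) + n(2, -4)))*(-207405) = (6*((2 - 1*(-4)) + (1 + 3*(-4)*2)))*(-207405) = (6*((2 + 4) + (1 - 24)))*(-207405) = (6*(6 - 23))*(-207405) = (6*(-17))*(-207405) = -102*(-207405) = 21155310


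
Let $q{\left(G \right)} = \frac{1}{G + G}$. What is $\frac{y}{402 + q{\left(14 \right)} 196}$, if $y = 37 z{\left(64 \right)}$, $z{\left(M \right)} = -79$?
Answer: $- \frac{2923}{409} \approx -7.1467$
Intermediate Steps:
$q{\left(G \right)} = \frac{1}{2 G}$
$y = -2923$ ($y = 37 \left(-79\right) = -2923$)
$\frac{y}{402 + q{\left(14 \right)} 196} = - \frac{2923}{402 + \frac{1}{2 \cdot 14} \cdot 196} = - \frac{2923}{402 + \frac{1}{2} \cdot \frac{1}{14} \cdot 196} = - \frac{2923}{402 + \frac{1}{28} \cdot 196} = - \frac{2923}{402 + 7} = - \frac{2923}{409}$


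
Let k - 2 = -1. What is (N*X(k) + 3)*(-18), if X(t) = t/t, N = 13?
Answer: -288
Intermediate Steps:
k = 1 (k = 2 - 1 = 1)
X(t) = 1
(N*X(k) + 3)*(-18) = (13*1 + 3)*(-18) = (13 + 3)*(-18) = 16*(-18) = -288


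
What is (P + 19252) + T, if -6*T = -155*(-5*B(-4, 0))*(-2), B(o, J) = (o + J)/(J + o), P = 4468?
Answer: 71935/3 ≈ 23978.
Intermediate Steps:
B(o, J) = 1 (B(o, J) = (J + o)/(J + o) = 1)
T = 775/3 (T = -(-155)*-5*1*(-2)/6 = -(-155)*(-5*(-2))/6 = -(-155)*10/6 = -⅙*(-1550) = 775/3 ≈ 258.33)
(P + 19252) + T = (4468 + 19252) + 775/3 = 23720 + 775/3 = 71935/3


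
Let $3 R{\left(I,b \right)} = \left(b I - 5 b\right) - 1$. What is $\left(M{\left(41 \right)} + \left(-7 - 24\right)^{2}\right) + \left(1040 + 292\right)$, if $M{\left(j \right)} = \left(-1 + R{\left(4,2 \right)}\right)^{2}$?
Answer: $2297$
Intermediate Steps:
$R{\left(I,b \right)} = - \frac{1}{3} - \frac{5 b}{3} + \frac{I b}{3}$ ($R{\left(I,b \right)} = \frac{\left(b I - 5 b\right) - 1}{3} = \frac{\left(I b - 5 b\right) - 1}{3} = \frac{\left(- 5 b + I b\right) - 1}{3} = \frac{-1 - 5 b + I b}{3} = - \frac{1}{3} - \frac{5 b}{3} + \frac{I b}{3}$)
$M{\left(j \right)} = 4$ ($M{\left(j \right)} = \left(-1 - \left(\frac{11}{3} - \frac{8}{3}\right)\right)^{2} = \left(-1 - 1\right)^{2} = \left(-2\right)^{2} = 4$)
$\left(M{\left(41 \right)} + \left(-7 - 24\right)^{2}\right) + \left(1040 + 292\right) = \left(4 + \left(-7 - 24\right)^{2}\right) + \left(1040 + 292\right) = \left(4 + \left(-31\right)^{2}\right) + 1332 = \left(4 + 961\right) + 1332 = 965 + 1332 = 2297$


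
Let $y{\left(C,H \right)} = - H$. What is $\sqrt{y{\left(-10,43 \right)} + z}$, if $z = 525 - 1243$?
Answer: $i \sqrt{761} \approx 27.586 i$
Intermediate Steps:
$z = -718$
$\sqrt{y{\left(-10,43 \right)} + z} = \sqrt{\left(-1\right) 43 - 718} = \sqrt{-43 - 718} = \sqrt{-761} = i \sqrt{761}$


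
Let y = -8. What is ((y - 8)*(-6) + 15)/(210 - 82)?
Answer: 111/128 ≈ 0.86719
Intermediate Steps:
((y - 8)*(-6) + 15)/(210 - 82) = ((-8 - 8)*(-6) + 15)/(210 - 82) = (-16*(-6) + 15)/128 = (96 + 15)*(1/128) = 111*(1/128) = 111/128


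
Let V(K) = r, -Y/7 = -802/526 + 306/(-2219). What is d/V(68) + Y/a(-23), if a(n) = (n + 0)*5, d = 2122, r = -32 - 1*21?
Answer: -20396450871/508146245 ≈ -40.139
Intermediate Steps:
r = -53 (r = -32 - 21 = -53)
Y = 970297/83371 (Y = -7*(-802/526 + 306/(-2219)) = -7*(-802*1/526 + 306*(-1/2219)) = -7*(-401/263 - 306/2219) = -7*(-970297/583597) = 970297/83371 ≈ 11.638)
V(K) = -53
a(n) = 5*n (a(n) = n*5 = 5*n)
d/V(68) + Y/a(-23) = 2122/(-53) + 970297/(83371*((5*(-23)))) = 2122*(-1/53) + (970297/83371)/(-115) = -2122/53 + (970297/83371)*(-1/115) = -2122/53 - 970297/9587665 = -20396450871/508146245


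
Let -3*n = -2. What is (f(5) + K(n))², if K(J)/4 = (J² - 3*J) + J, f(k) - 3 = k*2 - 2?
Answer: 4489/81 ≈ 55.420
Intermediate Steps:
n = ⅔ (n = -⅓*(-2) = ⅔ ≈ 0.66667)
f(k) = 1 + 2*k (f(k) = 3 + (k*2 - 2) = 3 + (2*k - 2) = 3 + (-2 + 2*k) = 1 + 2*k)
K(J) = -8*J + 4*J² (K(J) = 4*((J² - 3*J) + J) = 4*(J² - 2*J) = -8*J + 4*J²)
(f(5) + K(n))² = ((1 + 2*5) + 4*(⅔)*(-2 + ⅔))² = ((1 + 10) + 4*(⅔)*(-4/3))² = (11 - 32/9)² = (67/9)² = 4489/81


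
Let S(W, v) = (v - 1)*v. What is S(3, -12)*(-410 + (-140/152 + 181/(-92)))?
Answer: -28147431/437 ≈ -64411.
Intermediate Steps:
S(W, v) = v*(-1 + v) (S(W, v) = (-1 + v)*v = v*(-1 + v))
S(3, -12)*(-410 + (-140/152 + 181/(-92))) = (-12*(-1 - 12))*(-410 + (-140/152 + 181/(-92))) = (-12*(-13))*(-410 + (-140*1/152 + 181*(-1/92))) = 156*(-410 + (-35/38 - 181/92)) = 156*(-410 - 5049/1748) = 156*(-721729/1748) = -28147431/437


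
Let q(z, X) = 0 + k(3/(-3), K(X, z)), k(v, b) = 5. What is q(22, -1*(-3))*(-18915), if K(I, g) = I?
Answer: -94575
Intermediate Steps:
q(z, X) = 5 (q(z, X) = 0 + 5 = 5)
q(22, -1*(-3))*(-18915) = 5*(-18915) = -94575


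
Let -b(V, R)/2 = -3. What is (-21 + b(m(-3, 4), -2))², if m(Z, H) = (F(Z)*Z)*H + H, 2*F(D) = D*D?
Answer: 225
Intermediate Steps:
F(D) = D²/2 (F(D) = (D*D)/2 = D²/2)
m(Z, H) = H + H*Z³/2 (m(Z, H) = ((Z²/2)*Z)*H + H = (Z³/2)*H + H = H*Z³/2 + H = H + H*Z³/2)
b(V, R) = 6 (b(V, R) = -2*(-3) = 6)
(-21 + b(m(-3, 4), -2))² = (-21 + 6)² = (-15)² = 225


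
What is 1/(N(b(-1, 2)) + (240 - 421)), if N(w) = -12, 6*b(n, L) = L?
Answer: -1/193 ≈ -0.0051813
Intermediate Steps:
b(n, L) = L/6
1/(N(b(-1, 2)) + (240 - 421)) = 1/(-12 + (240 - 421)) = 1/(-12 - 181) = 1/(-193) = -1/193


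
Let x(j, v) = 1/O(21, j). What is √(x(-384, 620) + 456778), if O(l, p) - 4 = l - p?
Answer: √76410281027/409 ≈ 675.85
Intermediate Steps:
O(l, p) = 4 + l - p (O(l, p) = 4 + (l - p) = 4 + l - p)
x(j, v) = 1/(25 - j) (x(j, v) = 1/(4 + 21 - j) = 1/(25 - j))
√(x(-384, 620) + 456778) = √(1/(25 - 1*(-384)) + 456778) = √(1/(25 + 384) + 456778) = √(1/409 + 456778) = √(186822203/409) = √76410281027/409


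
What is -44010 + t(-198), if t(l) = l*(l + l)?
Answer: 34398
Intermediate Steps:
t(l) = 2*l**2 (t(l) = l*(2*l) = 2*l**2)
-44010 + t(-198) = -44010 + 2*(-198)**2 = -44010 + 2*39204 = -44010 + 78408 = 34398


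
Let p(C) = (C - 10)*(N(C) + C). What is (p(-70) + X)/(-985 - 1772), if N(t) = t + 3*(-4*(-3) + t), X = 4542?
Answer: -29662/2757 ≈ -10.759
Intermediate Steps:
N(t) = 36 + 4*t (N(t) = t + 3*(12 + t) = t + (36 + 3*t) = 36 + 4*t)
p(C) = (-10 + C)*(36 + 5*C) (p(C) = (C - 10)*((36 + 4*C) + C) = (-10 + C)*(36 + 5*C))
(p(-70) + X)/(-985 - 1772) = ((-360 - 14*(-70) + 5*(-70)²) + 4542)/(-985 - 1772) = ((-360 + 980 + 5*4900) + 4542)/(-2757) = ((-360 + 980 + 24500) + 4542)*(-1/2757) = (25120 + 4542)*(-1/2757) = 29662*(-1/2757) = -29662/2757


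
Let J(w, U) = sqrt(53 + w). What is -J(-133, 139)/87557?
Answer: -4*I*sqrt(5)/87557 ≈ -0.00010215*I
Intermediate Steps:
-J(-133, 139)/87557 = -sqrt(53 - 133)/87557 = -sqrt(-80)*(1/87557) = -4*I*sqrt(5)*(1/87557) = -4*I*sqrt(5)/87557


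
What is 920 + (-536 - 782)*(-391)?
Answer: 516258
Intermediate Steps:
920 + (-536 - 782)*(-391) = 920 - 1318*(-391) = 920 + 515338 = 516258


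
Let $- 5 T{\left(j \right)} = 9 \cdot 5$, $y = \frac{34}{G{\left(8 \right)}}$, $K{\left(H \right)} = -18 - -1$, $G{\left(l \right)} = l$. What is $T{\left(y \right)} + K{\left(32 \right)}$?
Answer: $-26$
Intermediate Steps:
$K{\left(H \right)} = -17$ ($K{\left(H \right)} = -18 + 1 = -17$)
$y = \frac{17}{4}$ ($y = \frac{34}{8} = 34 \cdot \frac{1}{8} = \frac{17}{4} \approx 4.25$)
$T{\left(j \right)} = -9$ ($T{\left(j \right)} = - \frac{9 \cdot 5}{5} = \left(- \frac{1}{5}\right) 45 = -9$)
$T{\left(y \right)} + K{\left(32 \right)} = -9 - 17 = -26$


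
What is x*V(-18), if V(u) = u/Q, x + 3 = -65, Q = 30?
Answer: 204/5 ≈ 40.800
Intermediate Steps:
x = -68 (x = -3 - 65 = -68)
V(u) = u/30
x*V(-18) = -34*(-18)/15 = -68*(-⅗) = 204/5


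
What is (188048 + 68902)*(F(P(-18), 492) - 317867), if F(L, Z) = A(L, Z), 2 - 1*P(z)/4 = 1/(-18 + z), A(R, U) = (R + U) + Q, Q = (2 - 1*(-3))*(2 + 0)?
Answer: -81544852600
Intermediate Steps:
Q = 10 (Q = (2 + 3)*2 = 5*2 = 10)
A(R, U) = 10 + R + U (A(R, U) = (R + U) + 10 = 10 + R + U)
P(z) = 8 - 4/(-18 + z)
F(L, Z) = 10 + L + Z
(188048 + 68902)*(F(P(-18), 492) - 317867) = (188048 + 68902)*((10 + 4*(-37 + 2*(-18))/(-18 - 18) + 492) - 317867) = 256950*((10 + 4*(-37 - 36)/(-36) + 492) - 317867) = 256950*((10 + 4*(-1/36)*(-73) + 492) - 317867) = 256950*((10 + 73/9 + 492) - 317867) = 256950*(4591/9 - 317867) = 256950*(-2856212/9) = -81544852600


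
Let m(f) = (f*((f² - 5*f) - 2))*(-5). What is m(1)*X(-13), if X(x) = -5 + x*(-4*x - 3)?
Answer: -19260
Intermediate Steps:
X(x) = -5 + x*(-3 - 4*x)
m(f) = -5*f*(-2 + f² - 5*f) (m(f) = (f*(-2 + f² - 5*f))*(-5) = -5*f*(-2 + f² - 5*f))
m(1)*X(-13) = (5*1*(2 - 1*1² + 5*1))*(-5 - 4*(-13)² - 3*(-13)) = (5*1*(2 - 1*1 + 5))*(-5 - 4*169 + 39) = (5*1*(2 - 1 + 5))*(-5 - 676 + 39) = (5*1*6)*(-642) = 30*(-642) = -19260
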